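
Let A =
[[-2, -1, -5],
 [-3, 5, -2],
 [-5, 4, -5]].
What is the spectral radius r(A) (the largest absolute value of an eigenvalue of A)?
r(A) ≈ 8.0173

The eigenvalues of A are the roots of its characteristic polynomial. With M = A (coefficients from the trace, the sum of principal 2x2 minors, and det A):
  p(λ) = det(λ I - M) = λ^3 + 2λ^2 - 45λ + 26.
No integer candidate from the rational root theorem (±divisors of 26) is a root, so the roots are irrational. The cubic discriminant is Δ = 311396 > 0, so there are three distinct real roots. p(-9) = -136 and p(-8) = 2 have opposite signs, so a root lies in (-9, -8); Newton's method refines it to λ ≈ -8.0173. p(0) = 26 and p(1) = -16 have opposite signs, so a root lies in (0, 1); Newton's method refines it to λ ≈ 0.5985. p(5) = -24 and p(6) = 44 have opposite signs, so a root lies in (5, 6); Newton's method refines it to λ ≈ 5.4189. Check (Vieta): the three roots sum to -2, matching tr M = -2.
Thus the eigenvalues (to 4 decimals) are -8.0173 (modulus 8.0173); 0.5985 (modulus 0.5985); 5.4189 (modulus 5.4189). The spectral radius is the largest modulus: r(A) ≈ 8.0173. (Cross-check: r(A) ≤ ||A||_2 ≈ 10.5561; equality holds whenever A is normal, though it can also hold for some non-normal A.)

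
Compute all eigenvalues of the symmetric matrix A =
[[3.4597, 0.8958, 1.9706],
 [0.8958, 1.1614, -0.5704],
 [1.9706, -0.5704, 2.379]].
sigma(A) ≈ {0, 2, 5}

A is real symmetric, so its spectrum consists of real eigenvalues. Expanding the characteristic polynomial of the displayed matrix gives
  det(λ I - A) = p(λ) = λ^3 + (-7)λ^2 + (10)λ + (0).
Solving p(λ) = 0 yields eigenvalues ≈ 0, 2, 5. (A is shown rounded to 4 decimals, so these recover the underlying integer eigenvalues to within that precision.)
Verification: the trace of A = 7 equals the sum of eigenvalues 7, and det(A) ≈ 0.0005 matches the eigenvalue product 0.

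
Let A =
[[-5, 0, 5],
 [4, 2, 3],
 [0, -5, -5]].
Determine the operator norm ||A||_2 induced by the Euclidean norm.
||A||_2 ≈ 8.9279 (= sqrt(largest eigenvalue of A^T A))

||A||_2 = sigma_max(A) = sqrt(lambda_max(A^T A)). Form the symmetric matrix M = A^T A =
[[41, 8, -13],
 [8, 29, 31],
 [-13, 31, 59]].
Its characteristic polynomial (trace, sum of principal 2x2 minors, determinant of M give the coefficients) is
  p(λ) = det(λ I - M) = λ^3 - 129λ^2 + 4125λ - 15625.
No integer candidate from the rational root theorem (±divisors of 15625) is a root, so the roots are irrational. The cubic discriminant is Δ = 11299500000 > 0, so there are three distinct real roots. p(4) = -1125 and p(5) = 1900 have opposite signs, so a root lies in (4, 5); Newton's method refines it to λ ≈ 4.3631. p(44) = 1315 and p(45) = -100 have opposite signs, so a root lies in (44, 45); Newton's method refines it to λ ≈ 44.9291. p(79) = -1800 and p(80) = 775 have opposite signs, so a root lies in (79, 80); Newton's method refines it to λ ≈ 79.7078. Check (Vieta): the three roots sum to 129, matching tr M = 129.
So the eigenvalues of A^T A are ≈ 4.3631, 44.9291, 79.7078 (all ≥ 0, as they must be for A^T A). The largest is λ_max ≈ 79.7078, hence ||A||_2 = sqrt(λ_max) ≈ 8.9279.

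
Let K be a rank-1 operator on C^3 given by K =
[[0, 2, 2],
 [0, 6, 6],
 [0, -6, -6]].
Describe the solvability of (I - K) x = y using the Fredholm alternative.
(I - K) is invertible (det(I - K) = 1 ≠ 0), so for every y in C^3 the equation (I - K) x = y has a unique solution.

K has rank 1, so it is an outer product K = u v^T: every row of K is a multiple of one row vector. Reading off the entries, u = (-1, -3, 3) and v = (0, -2, -2) (row i of K equals u_i·v^T). A rank-one matrix u v^T satisfies K u = u (v·u) and kills the (2)-dimensional subspace v^⊥, so its characteristic polynomial is lambda^2 (lambda - v·u) with v·u = tr K = 0. Hence the eigenvalues of I - K are 1 (multiplicity 2) and 1 - (0) = 1, so det(I - K) = 1. (Direct check: I - K =
[[1, -2, -2],
 [0, -5, -6],
 [0, 6, 7]]
has determinant 1.) The finite-dimensional Fredholm alternative says: either (I - K) is invertible, or ker(I - K) ≠ {0} and then range(I - K) = ker((I - K)^*)^⊥, with dim ker(I - K) = dim ker((I - K)^*). Since det(I - K) ≠ 0, 1 is not an eigenvalue of K and ker(I - K) = {0}, so we are in the first case: for every y there is a unique x = (I - K)^(-1) y. Explicitly, by the Sherman–Morrison formula, (I - u v^T)^(-1) = I + u v^T/(1 - v·u), i.e. (I - K)^(-1) = I + K.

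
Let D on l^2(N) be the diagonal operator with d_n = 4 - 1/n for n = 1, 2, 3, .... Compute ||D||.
||D|| = 4

For a diagonal operator on l^2 with entries d_n, ||D|| = sup_n |d_n|. Here d_1 = 3, d_2 = 7/2, ..., and d_n = 4 - 1/n increases monotonically toward 4. All terms lie in [3, 4), so |d_n| = d_n and the supremum is the limit 4, which is not attained by any individual d_n. Hence ||D|| = 4.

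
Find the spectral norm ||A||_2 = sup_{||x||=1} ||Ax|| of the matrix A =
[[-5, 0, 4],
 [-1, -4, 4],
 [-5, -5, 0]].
||A||_2 ≈ 9.4711 (= sqrt(largest eigenvalue of A^T A))

||A||_2 = sigma_max(A) = sqrt(lambda_max(A^T A)). Form the symmetric matrix M = A^T A =
[[51, 29, -24],
 [29, 41, -16],
 [-24, -16, 32]].
Its characteristic polynomial (trace, sum of principal 2x2 minors, determinant of M give the coefficients) is
  p(λ) = det(λ I - M) = λ^3 - 124λ^2 + 3362λ - 25600.
No integer candidate from the rational root theorem (±divisors of 25600) is a root, so the roots are irrational. The cubic discriminant is Δ = 961241632 > 0, so there are three distinct real roots. p(14) = -92 and p(15) = 305 have opposite signs, so a root lies in (14, 15); Newton's method refines it to λ ≈ 14.1993. p(20) = 40 and p(21) = -421 have opposite signs, so a root lies in (20, 21); Newton's method refines it to λ ≈ 20.0989. p(89) = -3617 and p(90) = 1580 have opposite signs, so a root lies in (89, 90); Newton's method refines it to λ ≈ 89.7018. Check (Vieta): the three roots sum to 124, matching tr M = 124.
So the eigenvalues of A^T A are ≈ 14.1993, 20.0989, 89.7018 (all ≥ 0, as they must be for A^T A). The largest is λ_max ≈ 89.7018, hence ||A||_2 = sqrt(λ_max) ≈ 9.4711.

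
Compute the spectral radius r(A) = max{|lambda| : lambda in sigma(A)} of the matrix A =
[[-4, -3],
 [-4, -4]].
r(A) = (8 + sqrt(48))/2 ≈ 7.4641

The eigenvalues of A are the roots of its characteristic polynomial. With M = A (coefficients from the trace and determinant):
  p(λ) = det(λ I - M) = λ^2 + 8λ + 4.
For λ^2 + 8λ + 4 the discriminant is 48. It is nonnegative but not a perfect square, so the roots are real and irrational: λ = (-8 ± sqrt(48))/2 ≈ -0.5359, -7.4641.
Thus the eigenvalues (to 4 decimals) are -0.5359 (modulus 0.5359); -7.4641 (modulus 7.4641). The spectral radius is the largest modulus: r(A) = (8 + sqrt(48))/2 ≈ 7.4641. (Cross-check: r(A) ≤ ||A||_2 ≈ 7.5311; equality holds whenever A is normal, though it can also hold for some non-normal A.)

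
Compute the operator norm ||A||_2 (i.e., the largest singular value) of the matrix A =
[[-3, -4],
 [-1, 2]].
||A||_2 = sqrt((30 + sqrt(500))/2) ≈ 5.1167 (= sqrt(largest eigenvalue of A^T A))

||A||_2 = sigma_max(A) = sqrt(lambda_max(A^T A)). Form the symmetric matrix M = A^T A =
[[10, 10],
 [10, 20]].
Its characteristic polynomial (trace, determinant of M give the coefficients) is
  p(λ) = det(λ I - M) = λ^2 - 30λ + 100.
For λ^2 - 30λ + 100 the discriminant is 500. It is nonnegative but not a perfect square, so the roots are real and irrational: λ = (30 ± sqrt(500))/2 ≈ 26.1803, 3.8197.
So the eigenvalues of A^T A are ≈ 3.8197, 26.1803 (all ≥ 0, as they must be for A^T A). The largest is λ_max = (30 + sqrt(500))/2 ≈ 26.1803, hence ||A||_2 = sqrt(λ_max) = sqrt((30 + sqrt(500))/2) ≈ 5.1167.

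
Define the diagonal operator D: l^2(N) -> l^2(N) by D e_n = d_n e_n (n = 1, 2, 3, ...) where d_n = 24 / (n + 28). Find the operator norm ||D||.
||D|| = 24/29 (attained at n = 1)

For D diagonal, ||D|| = sup_n |d_n| = sup_n 24/(n + 28). This is positive and strictly decreasing in n, so the supremum is attained at n = 1: d_1 = 24/(1 + 28) = 24/29. Hence ||D|| = 24/29.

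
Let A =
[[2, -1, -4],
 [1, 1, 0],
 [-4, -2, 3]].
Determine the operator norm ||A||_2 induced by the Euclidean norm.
||A||_2 ≈ 6.6416 (= sqrt(largest eigenvalue of A^T A))

||A||_2 = sigma_max(A) = sqrt(lambda_max(A^T A)). Form the symmetric matrix M = A^T A =
[[21, 7, -20],
 [7, 6, -2],
 [-20, -2, 25]].
Its characteristic polynomial (trace, sum of principal 2x2 minors, determinant of M give the coefficients) is
  p(λ) = det(λ I - M) = λ^3 - 52λ^2 + 348λ - 1.
No integer candidate from the rational root theorem (±divisors of 1) is a root, so the roots are irrational. The cubic discriminant is Δ = 158651717 > 0, so there are three distinct real roots. p(0) = -1 and p(1) = 296 have opposite signs, so a root lies in (0, 1); Newton's method refines it to λ ≈ 0.0029. p(7) = 230 and p(8) = -33 have opposite signs, so a root lies in (7, 8); Newton's method refines it to λ ≈ 7.8857. p(44) = -177 and p(45) = 1484 have opposite signs, so a root lies in (44, 45); Newton's method refines it to λ ≈ 44.1114. Check (Vieta): the three roots sum to 52, matching tr M = 52.
So the eigenvalues of A^T A are ≈ 0.0029, 7.8857, 44.1114 (all ≥ 0, as they must be for A^T A). The largest is λ_max ≈ 44.1114, hence ||A||_2 = sqrt(λ_max) ≈ 6.6416.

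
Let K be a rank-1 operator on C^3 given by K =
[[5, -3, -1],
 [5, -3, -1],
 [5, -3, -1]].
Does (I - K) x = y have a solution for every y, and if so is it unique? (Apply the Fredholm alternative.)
(I - K) is singular (det(I - K) = 0, i.e. 1 ∈ sigma(K)). (I - K) x = y is solvable iff y ⊥ ker((I - K)^*) = span{(5, -3, -1)}, i.e. iff 5y_1 - 3y_2 - y_3 = 0. When solvable, the solutions are x = y + c·(1, 1, 1), c arbitrary (ker(I - K) = span{(1, 1, 1)}, dimension 1).

K has rank 1, so it is an outer product K = u v^T: every row of K is a multiple of one row vector. Reading off the entries, u = (1, 1, 1) and v = (5, -3, -1) (row i of K equals u_i·v^T). A rank-one matrix u v^T satisfies K u = u (v·u) and kills the (2)-dimensional subspace v^⊥, so its characteristic polynomial is lambda^2 (lambda - v·u) with v·u = tr K = 1. Hence the eigenvalues of I - K are 1 (multiplicity 2) and 1 - (1) = 0, so det(I - K) = 0. (Direct check: I - K =
[[-4, 3, 1],
 [-5, 4, 1],
 [-5, 3, 2]]
has determinant 0.) So 1 is an eigenvalue of K and (I - K) is not invertible. The finite-dimensional Fredholm alternative says: either (I - K) is invertible, or ker(I - K) ≠ {0} and then range(I - K) = ker((I - K)^*)^⊥, with dim ker(I - K) = dim ker((I - K)^*). We are in the second case, so we need both kernels. Kernel of I - K: (I - K) u = u - u (v·u) = u - u = 0, so ker(I - K) = span{u} = span{(1, 1, 1)} (it is exactly 1-dimensional because rank(I - K) = 2). Kernel of the adjoint: K is real, so (I - K)^* = I - K^T = I - v u^T, and (I - v u^T) v = v - v (u·v) = 0; hence ker((I - K)^*) = span{v} = span{(5, -3, -1)}. Therefore (I - K) x = y is solvable iff <y, v> = 0, i.e. iff 5y_1 - 3y_2 - y_3 = 0. When this holds, K y = u (v·y) = 0, so (I - K) y = y and x = y is a particular solution; the full solution set is the line x = y + c·u = y + c·(1, 1, 1), c ∈ C.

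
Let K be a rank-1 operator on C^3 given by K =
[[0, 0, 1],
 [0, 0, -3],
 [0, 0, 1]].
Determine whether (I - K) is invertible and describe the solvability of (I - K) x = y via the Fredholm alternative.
(I - K) is singular (det(I - K) = 0, i.e. 1 ∈ sigma(K)). (I - K) x = y is solvable iff y ⊥ ker((I - K)^*) = span{(0, 0, 1)}, i.e. iff y_3 = 0. When solvable, the solutions are x = y + c·(1, -3, 1), c arbitrary (ker(I - K) = span{(1, -3, 1)}, dimension 1).

K has rank 1, so it is an outer product K = u v^T: every row of K is a multiple of one row vector. Reading off the entries, u = (1, -3, 1) and v = (0, 0, 1) (row i of K equals u_i·v^T). A rank-one matrix u v^T satisfies K u = u (v·u) and kills the (2)-dimensional subspace v^⊥, so its characteristic polynomial is lambda^2 (lambda - v·u) with v·u = tr K = 1. Hence the eigenvalues of I - K are 1 (multiplicity 2) and 1 - (1) = 0, so det(I - K) = 0. (Direct check: I - K =
[[1, 0, -1],
 [0, 1, 3],
 [0, 0, 0]]
has determinant 0.) So 1 is an eigenvalue of K and (I - K) is not invertible. The finite-dimensional Fredholm alternative says: either (I - K) is invertible, or ker(I - K) ≠ {0} and then range(I - K) = ker((I - K)^*)^⊥, with dim ker(I - K) = dim ker((I - K)^*). We are in the second case, so we need both kernels. Kernel of I - K: (I - K) u = u - u (v·u) = u - u = 0, so ker(I - K) = span{u} = span{(1, -3, 1)} (it is exactly 1-dimensional because rank(I - K) = 2). Kernel of the adjoint: K is real, so (I - K)^* = I - K^T = I - v u^T, and (I - v u^T) v = v - v (u·v) = 0; hence ker((I - K)^*) = span{v} = span{(0, 0, 1)}. Therefore (I - K) x = y is solvable iff <y, v> = 0, i.e. iff y_3 = 0. When this holds, K y = u (v·y) = 0, so (I - K) y = y and x = y is a particular solution; the full solution set is the line x = y + c·u = y + c·(1, -3, 1), c ∈ C.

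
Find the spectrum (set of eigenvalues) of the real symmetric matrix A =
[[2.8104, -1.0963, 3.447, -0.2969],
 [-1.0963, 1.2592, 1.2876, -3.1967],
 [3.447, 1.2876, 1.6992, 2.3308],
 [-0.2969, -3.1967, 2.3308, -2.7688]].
sigma(A) ≈ {-6, 0, 3, 6}

A is real symmetric, so its spectrum consists of real eigenvalues. Expanding the characteristic polynomial of the displayed matrix gives
  det(λ I - A) = p(λ) = λ^4 + (-3)λ^3 + (-36)λ^2 + (108.0015)λ + (-0.0021).
Solving p(λ) = 0 yields eigenvalues ≈ -6, 0, 3, 6. (A is shown rounded to 4 decimals, so these recover the underlying integer eigenvalues to within that precision.)
Verification: the trace of A = 3 equals the sum of eigenvalues 3, and det(A) ≈ -0.0021 matches the eigenvalue product 0.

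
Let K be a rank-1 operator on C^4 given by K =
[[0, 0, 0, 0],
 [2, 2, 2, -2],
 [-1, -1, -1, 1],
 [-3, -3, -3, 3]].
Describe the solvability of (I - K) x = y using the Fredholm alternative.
(I - K) is invertible (det(I - K) = -3 ≠ 0), so for every y in C^4 the equation (I - K) x = y has a unique solution.

K has rank 1, so it is an outer product K = u v^T: every row of K is a multiple of one row vector. Reading off the entries, u = (0, 2, -1, -3) and v = (1, 1, 1, -1) (row i of K equals u_i·v^T). A rank-one matrix u v^T satisfies K u = u (v·u) and kills the (3)-dimensional subspace v^⊥, so its characteristic polynomial is lambda^3 (lambda - v·u) with v·u = tr K = 4. Hence the eigenvalues of I - K are 1 (multiplicity 3) and 1 - (4) = -3, so det(I - K) = -3. (Direct check: I - K =
[[1, 0, 0, 0],
 [-2, -1, -2, 2],
 [1, 1, 2, -1],
 [3, 3, 3, -2]]
has determinant -3.) The finite-dimensional Fredholm alternative says: either (I - K) is invertible, or ker(I - K) ≠ {0} and then range(I - K) = ker((I - K)^*)^⊥, with dim ker(I - K) = dim ker((I - K)^*). Since det(I - K) ≠ 0, 1 is not an eigenvalue of K and ker(I - K) = {0}, so we are in the first case: for every y there is a unique x = (I - K)^(-1) y. Explicitly, by the Sherman–Morrison formula, (I - u v^T)^(-1) = I + u v^T/(1 - v·u), i.e. (I - K)^(-1) = I + K/(-3).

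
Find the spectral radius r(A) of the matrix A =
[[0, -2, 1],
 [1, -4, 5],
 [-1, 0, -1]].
r(A) ≈ 3.0542

The eigenvalues of A are the roots of its characteristic polynomial. With M = A (coefficients from the trace, the sum of principal 2x2 minors, and det A):
  p(λ) = det(λ I - M) = λ^3 + 5λ^2 + 7λ - 4.
No integer candidate from the rational root theorem (±divisors of 4) is a root, so the roots are irrational. The cubic discriminant is Δ = -1099 < 0, so there is one real root and a complex-conjugate pair. p(0) = -4 and p(1) = 9 have opposite signs, so a root lies in (0, 1); Newton's method refines it to λ ≈ 0.4288. Dividing out (λ - (0.4288)) leaves approximately λ^2 + 5.4288λ + 9.328. For λ^2 + 5.4288λ + 9.328 the discriminant is -7.8398. It is negative, so the remaining roots are the complex-conjugate pair λ ≈ -2.7144 ± 1.4i. Their product equals the constant term, so |λ|^2 ≈ 9.328 and |λ| ≈ 3.0542.
Thus the eigenvalues (to 4 decimals) are 0.4288 (modulus 0.4288); -2.7144 ± 1.4i (modulus 3.0542). The spectral radius is the largest modulus: r(A) ≈ 3.0542. (Cross-check: r(A) ≤ ||A||_2 ≈ 6.8497; equality holds whenever A is normal, though it can also hold for some non-normal A.)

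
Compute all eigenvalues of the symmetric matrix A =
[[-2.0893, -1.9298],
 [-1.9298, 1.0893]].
sigma(A) ≈ {-3, 2}

A is real symmetric, so its spectrum consists of real eigenvalues. Expanding the characteristic polynomial of the displayed matrix gives
  det(λ I - A) = p(λ) = λ^2 + (1)λ + (-6).
Solving p(λ) = 0 yields eigenvalues ≈ -3, 2. (A is shown rounded to 4 decimals, so these recover the underlying integer eigenvalues to within that precision.)
Verification: the trace of A = -1 equals the sum of eigenvalues -1, and det(A) ≈ -6.0000 matches the eigenvalue product -6.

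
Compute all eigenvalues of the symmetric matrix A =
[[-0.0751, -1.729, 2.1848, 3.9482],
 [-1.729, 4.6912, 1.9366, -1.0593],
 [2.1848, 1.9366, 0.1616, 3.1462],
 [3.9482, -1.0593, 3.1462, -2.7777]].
sigma(A) ≈ {-6, -3, 5, 6}

A is real symmetric, so its spectrum consists of real eigenvalues. Expanding the characteristic polynomial of the displayed matrix gives
  det(λ I - A) = p(λ) = λ^4 + (-2)λ^3 + (-51)λ^2 + (72)λ + (539.9882).
Solving p(λ) = 0 yields eigenvalues ≈ -6, -3, 5, 6. (A is shown rounded to 4 decimals, so these recover the underlying integer eigenvalues to within that precision.)
Verification: the trace of A = 2 equals the sum of eigenvalues 2, and det(A) ≈ 539.9882 matches the eigenvalue product 540.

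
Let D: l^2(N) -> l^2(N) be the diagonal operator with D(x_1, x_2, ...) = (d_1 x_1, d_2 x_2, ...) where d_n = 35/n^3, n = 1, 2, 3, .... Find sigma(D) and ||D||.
sigma(D) = {35/n^3 : n ≥ 1} ∪ {0}; ||D|| = 35

A bounded diagonal operator on l^2 with diagonal entries d_n has spectrum equal to the closure of {d_n : n ≥ 1}: every d_n is an eigenvalue (with eigenvector e_n), so {d_n} ⊂ sigma(D); the spectrum is closed, so its closure is too; and for lambda not in the closure, (D - lambda I) has bounded inverse (the diagonal entries 1/(d_n - lambda) are bounded). For our sequence d_n = 35/n^3, n = 1, 2, 3, ...:
  - {d_n} = {35/n^3 : n ≥ 1}; the only limit point is 0
  - closure = {35/n^3 : n ≥ 1} ∪ {0}
For the norm: a diagonal operator has ||D|| = sup_n |d_n|. Here d_n = 35/n^3 is positive and decreasing, so sup_n |d_n| = d_1 = 35. So ||D|| = 35.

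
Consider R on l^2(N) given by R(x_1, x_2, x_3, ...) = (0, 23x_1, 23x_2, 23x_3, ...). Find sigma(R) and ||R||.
sigma(R) = closed disk {z in C : |z| ≤ 23}; ||R|| = 23

Note R = 23·U where U is the unit right shift (U x)_k = x_{k-1} (with x_0 := 0); so ||R|| = 23||U|| and sigma(R) = 23·sigma(U). ||R x||^2 = sum_{k≥1} |23x_k|^2 = 529||x||^2, so ||R|| = 23 and sigma(R) ⊂ {|z| ≤ 23}. For any |lambda| < 23, the equation (R - lambda I) x = 0 forces x_1 = 0, then 23x_k = lambda x_{k+1} ⇒ x = 0, so R has no eigenvalues. But (R - lambda I) is not surjective for |lambda| < 23: solving (R - lambda I) x = e_1 would require x_n proportional to (lambda/23)^(-n), which is not in l^2. So every |lambda| < 23 lies in the residual spectrum. The boundary |lambda| = 23 is in the approximate point spectrum (the spectrum is closed). Hence sigma(R) is the closed disk of radius 23.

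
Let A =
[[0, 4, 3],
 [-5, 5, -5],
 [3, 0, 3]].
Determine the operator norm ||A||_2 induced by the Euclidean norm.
||A||_2 ≈ 9.3753 (= sqrt(largest eigenvalue of A^T A))

||A||_2 = sigma_max(A) = sqrt(lambda_max(A^T A)). Form the symmetric matrix M = A^T A =
[[34, -25, 34],
 [-25, 41, -13],
 [34, -13, 43]].
Its characteristic polynomial (trace, sum of principal 2x2 minors, determinant of M give the coefficients) is
  p(λ) = det(λ I - M) = λ^3 - 118λ^2 + 2669λ - 2025.
No integer candidate from the rational root theorem (±divisors of 2025) is a root, so the roots are irrational. The cubic discriminant is Δ = 21197685953 > 0, so there are three distinct real roots. p(0) = -2025 and p(1) = 527 have opposite signs, so a root lies in (0, 1); Newton's method refines it to λ ≈ 0.7858. p(29) = 527 and p(30) = -1155 have opposite signs, so a root lies in (29, 30); Newton's method refines it to λ ≈ 29.3171. p(87) = -4461 and p(88) = 527 have opposite signs, so a root lies in (87, 88); Newton's method refines it to λ ≈ 87.897. Check (Vieta): the three roots sum to 118, matching tr M = 118.
So the eigenvalues of A^T A are ≈ 0.7858, 29.3171, 87.897 (all ≥ 0, as they must be for A^T A). The largest is λ_max ≈ 87.897, hence ||A||_2 = sqrt(λ_max) ≈ 9.3753.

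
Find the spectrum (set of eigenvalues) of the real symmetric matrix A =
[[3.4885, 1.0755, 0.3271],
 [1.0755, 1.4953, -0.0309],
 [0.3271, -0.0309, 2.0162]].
sigma(A) ≈ {1, 2, 4}

A is real symmetric, so its spectrum consists of real eigenvalues. Expanding the characteristic polynomial of the displayed matrix gives
  det(λ I - A) = p(λ) = λ^3 + (-7)λ^2 + (14)λ + (-8).
Solving p(λ) = 0 yields eigenvalues ≈ 1, 2, 4. (A is shown rounded to 4 decimals, so these recover the underlying integer eigenvalues to within that precision.)
Verification: the trace of A = 7 equals the sum of eigenvalues 7, and det(A) ≈ 8.0000 matches the eigenvalue product 8.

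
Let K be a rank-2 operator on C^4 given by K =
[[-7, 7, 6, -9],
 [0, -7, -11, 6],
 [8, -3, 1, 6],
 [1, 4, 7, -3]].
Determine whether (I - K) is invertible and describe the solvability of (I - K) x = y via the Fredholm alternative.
(I - K) is invertible (det(I - K) = -47 ≠ 0), so for every y in C^4 the equation (I - K) x = y has a unique solution.

K has rank 2 and factors as K = U V^T = u1 v1^T + u2 v2^T with u1 = (1, -3, 1, 2), v1 = (2, 1, 3, 0), u2 = (-3, 2, 2, -1), v2 = (3, -2, -1, 3) (multiplying out reproduces the displayed K). The nonzero eigenvalues of U V^T coincide with those of the 2 x 2 matrix G = V^T U = [[v1·u1, v1·u2], [v2·u1, v2·u2]] = [[2, 2], [14, -18]], and by the Sylvester determinant identity det(I_4 - U V^T) = det(I_2 - V^T U) = det([[-1, -2], [-14, 19]]) = (-1)(19) - (-2)(-14) = -47. (Direct check: I - K =
[[8, -7, -6, 9],
 [0, 8, 11, -6],
 [-8, 3, 0, -6],
 [-1, -4, -7, 4]]
has determinant -47.) The finite-dimensional Fredholm alternative says: either (I - K) is invertible, or ker(I - K) ≠ {0} and then range(I - K) = ker((I - K)^*)^⊥, with dim ker(I - K) = dim ker((I - K)^*). Since det(I - K) ≠ 0, 1 is not an eigenvalue of K and ker(I - K) = {0}, so we are in the first case: for every y there is a unique x = (I - K)^(-1) y. (Explicitly, by the Woodbury identity, (I - U V^T)^(-1) = I + U (I_2 - G)^(-1) V^T.)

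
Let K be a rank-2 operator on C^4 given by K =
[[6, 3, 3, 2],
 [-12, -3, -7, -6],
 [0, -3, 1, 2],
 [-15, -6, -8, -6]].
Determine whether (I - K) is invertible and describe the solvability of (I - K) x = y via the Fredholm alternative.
(I - K) is invertible (det(I - K) = -11 ≠ 0), so for every y in C^4 the equation (I - K) x = y has a unique solution.

K has rank 2 and factors as K = U V^T = u1 v1^T + u2 v2^T with u1 = (1, -1, -1, -2), v1 = (3, 3, 1, 0), u2 = (1, -3, 1, -3), v2 = (3, 0, 2, 2) (multiplying out reproduces the displayed K). The nonzero eigenvalues of U V^T coincide with those of the 2 x 2 matrix G = V^T U = [[v1·u1, v1·u2], [v2·u1, v2·u2]] = [[-1, -5], [-3, -1]], and by the Sylvester determinant identity det(I_4 - U V^T) = det(I_2 - V^T U) = det([[2, 5], [3, 2]]) = (2)(2) - (5)(3) = -11. (Direct check: I - K =
[[-5, -3, -3, -2],
 [12, 4, 7, 6],
 [0, 3, 0, -2],
 [15, 6, 8, 7]]
has determinant -11.) The finite-dimensional Fredholm alternative says: either (I - K) is invertible, or ker(I - K) ≠ {0} and then range(I - K) = ker((I - K)^*)^⊥, with dim ker(I - K) = dim ker((I - K)^*). Since det(I - K) ≠ 0, 1 is not an eigenvalue of K and ker(I - K) = {0}, so we are in the first case: for every y there is a unique x = (I - K)^(-1) y. (Explicitly, by the Woodbury identity, (I - U V^T)^(-1) = I + U (I_2 - G)^(-1) V^T.)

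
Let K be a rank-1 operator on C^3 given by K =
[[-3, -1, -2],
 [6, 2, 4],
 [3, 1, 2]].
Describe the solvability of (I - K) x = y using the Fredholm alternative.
(I - K) is singular (det(I - K) = 0, i.e. 1 ∈ sigma(K)). (I - K) x = y is solvable iff y ⊥ ker((I - K)^*) = span{(-3, -1, -2)}, i.e. iff -3y_1 - y_2 - 2y_3 = 0. When solvable, the solutions are x = y + c·(1, -2, -1), c arbitrary (ker(I - K) = span{(1, -2, -1)}, dimension 1).

K has rank 1, so it is an outer product K = u v^T: every row of K is a multiple of one row vector. Reading off the entries, u = (1, -2, -1) and v = (-3, -1, -2) (row i of K equals u_i·v^T). A rank-one matrix u v^T satisfies K u = u (v·u) and kills the (2)-dimensional subspace v^⊥, so its characteristic polynomial is lambda^2 (lambda - v·u) with v·u = tr K = 1. Hence the eigenvalues of I - K are 1 (multiplicity 2) and 1 - (1) = 0, so det(I - K) = 0. (Direct check: I - K =
[[4, 1, 2],
 [-6, -1, -4],
 [-3, -1, -1]]
has determinant 0.) So 1 is an eigenvalue of K and (I - K) is not invertible. The finite-dimensional Fredholm alternative says: either (I - K) is invertible, or ker(I - K) ≠ {0} and then range(I - K) = ker((I - K)^*)^⊥, with dim ker(I - K) = dim ker((I - K)^*). We are in the second case, so we need both kernels. Kernel of I - K: (I - K) u = u - u (v·u) = u - u = 0, so ker(I - K) = span{u} = span{(1, -2, -1)} (it is exactly 1-dimensional because rank(I - K) = 2). Kernel of the adjoint: K is real, so (I - K)^* = I - K^T = I - v u^T, and (I - v u^T) v = v - v (u·v) = 0; hence ker((I - K)^*) = span{v} = span{(-3, -1, -2)}. Therefore (I - K) x = y is solvable iff <y, v> = 0, i.e. iff -3y_1 - y_2 - 2y_3 = 0. When this holds, K y = u (v·y) = 0, so (I - K) y = y and x = y is a particular solution; the full solution set is the line x = y + c·u = y + c·(1, -2, -1), c ∈ C.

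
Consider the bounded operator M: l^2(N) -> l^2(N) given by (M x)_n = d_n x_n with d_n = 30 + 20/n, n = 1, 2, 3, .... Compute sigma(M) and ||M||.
sigma(M) = {30 + 20/n : n ≥ 1} ∪ {30}; ||M|| = 50

A bounded diagonal operator on l^2 with diagonal entries d_n has spectrum equal to the closure of {d_n : n ≥ 1}: every d_n is an eigenvalue (with eigenvector e_n), so {d_n} ⊂ sigma(M); the spectrum is closed, so its closure is too; and for lambda not in the closure, (M - lambda I) has bounded inverse (the diagonal entries 1/(d_n - lambda) are bounded). For our sequence d_n = 30 + 20/n, n = 1, 2, 3, ...:
  - {d_n} = {30 + 20/n : n ≥ 1}; the only limit point is 30
  - closure = {30 + 20/n : n ≥ 1} ∪ {30}
For the norm: a diagonal operator has ||M|| = sup_n |d_n|. Here d_n = 30 + 20/n is positive and decreasing, so sup_n |d_n| = d_1 = 30 + 20 = 50. So ||M|| = 50.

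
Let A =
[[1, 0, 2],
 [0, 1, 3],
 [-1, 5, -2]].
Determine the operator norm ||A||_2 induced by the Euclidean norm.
||A||_2 ≈ 5.5845 (= sqrt(largest eigenvalue of A^T A))

||A||_2 = sigma_max(A) = sqrt(lambda_max(A^T A)). Form the symmetric matrix M = A^T A =
[[2, -5, 4],
 [-5, 26, -7],
 [4, -7, 17]].
Its characteristic polynomial (trace, sum of principal 2x2 minors, determinant of M give the coefficients) is
  p(λ) = det(λ I - M) = λ^3 - 45λ^2 + 438λ - 225.
No integer candidate from the rational root theorem (±divisors of 225) is a root, so the roots are irrational. The cubic discriminant is Δ = 48819537 > 0, so there are three distinct real roots. p(0) = -225 and p(1) = 169 have opposite signs, so a root lies in (0, 1); Newton's method refines it to λ ≈ 0.5437. p(13) = 61 and p(14) = -169 have opposite signs, so a root lies in (13, 14); Newton's method refines it to λ ≈ 13.2693. p(31) = -101 and p(32) = 479 have opposite signs, so a root lies in (31, 32); Newton's method refines it to λ ≈ 31.187. Check (Vieta): the three roots sum to 45, matching tr M = 45.
So the eigenvalues of A^T A are ≈ 0.5437, 13.2693, 31.187 (all ≥ 0, as they must be for A^T A). The largest is λ_max ≈ 31.187, hence ||A||_2 = sqrt(λ_max) ≈ 5.5845.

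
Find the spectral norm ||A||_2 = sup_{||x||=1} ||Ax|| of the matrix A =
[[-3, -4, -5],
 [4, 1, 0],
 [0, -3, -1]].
||A||_2 ≈ 7.8735 (= sqrt(largest eigenvalue of A^T A))

||A||_2 = sigma_max(A) = sqrt(lambda_max(A^T A)). Form the symmetric matrix M = A^T A =
[[25, 16, 15],
 [16, 26, 23],
 [15, 23, 26]].
Its characteristic polynomial (trace, sum of principal 2x2 minors, determinant of M give the coefficients) is
  p(λ) = det(λ I - M) = λ^3 - 77λ^2 + 966λ - 2209.
No integer candidate from the rational root theorem (±divisors of 2209) is a root, so the roots are irrational. The cubic discriminant is Δ = 718867249 > 0, so there are three distinct real roots. p(2) = -577 and p(3) = 23 have opposite signs, so a root lies in (2, 3); Newton's method refines it to λ ≈ 2.9569. p(12) = 23 and p(13) = -467 have opposite signs, so a root lies in (12, 13); Newton's method refines it to λ ≈ 12.0509. p(61) = -2819 and p(62) = 23 have opposite signs, so a root lies in (61, 62); Newton's method refines it to λ ≈ 61.9922. Check (Vieta): the three roots sum to 77, matching tr M = 77.
So the eigenvalues of A^T A are ≈ 2.9569, 12.0509, 61.9922 (all ≥ 0, as they must be for A^T A). The largest is λ_max ≈ 61.9922, hence ||A||_2 = sqrt(λ_max) ≈ 7.8735.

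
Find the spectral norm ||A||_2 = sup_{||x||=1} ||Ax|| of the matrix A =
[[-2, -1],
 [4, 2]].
||A||_2 = 5 (= sqrt(largest eigenvalue of A^T A))

||A||_2 = sigma_max(A) = sqrt(lambda_max(A^T A)). Form the symmetric matrix M = A^T A =
[[20, 10],
 [10, 5]].
Its characteristic polynomial (trace, determinant of M give the coefficients) is
  p(λ) = det(λ I - M) = λ^2 - 25λ.
For λ^2 - 25λ the discriminant is 625. It is a perfect square (25^2), so the roots are rational: λ = (25 ± 25)/2 = 25, 0.
So the eigenvalues of A^T A are ≈ 0, 25 (all ≥ 0, as they must be for A^T A). The largest is λ_max = 25, hence ||A||_2 = sqrt(λ_max) = 5.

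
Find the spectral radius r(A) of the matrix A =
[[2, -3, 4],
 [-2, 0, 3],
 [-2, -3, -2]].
r(A) ≈ 4.4702

The eigenvalues of A are the roots of its characteristic polynomial. With M = A (coefficients from the trace, the sum of principal 2x2 minors, and det A):
  p(λ) = det(λ I - M) = λ^3 + 7λ - 72.
No integer candidate from the rational root theorem (±divisors of 72) is a root, so the roots are irrational. The cubic discriminant is Δ = -141340 < 0, so there is one real root and a complex-conjugate pair. p(3) = -24 and p(4) = 20 have opposite signs, so a root lies in (3, 4); Newton's method refines it to λ ≈ 3.6031. Dividing out (λ - (3.6031)) leaves approximately λ^2 + 3.6031λ + 19.9826. For λ^2 + 3.6031λ + 19.9826 the discriminant is -66.9478. It is negative, so the remaining roots are the complex-conjugate pair λ ≈ -1.8016 ± 4.0911i. Their product equals the constant term, so |λ|^2 ≈ 19.9826 and |λ| ≈ 4.4702.
Thus the eigenvalues (to 4 decimals) are 3.6031 (modulus 3.6031); -1.8016 ± 4.0911i (modulus 4.4702). The spectral radius is the largest modulus: r(A) ≈ 4.4702. (Cross-check: r(A) ≤ ||A||_2 ≈ 5.7526; equality holds whenever A is normal, though it can also hold for some non-normal A.)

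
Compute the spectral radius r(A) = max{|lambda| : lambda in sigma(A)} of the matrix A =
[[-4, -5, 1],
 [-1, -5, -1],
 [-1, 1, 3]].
r(A) ≈ 6.8213

The eigenvalues of A are the roots of its characteristic polynomial. With M = A (coefficients from the trace, the sum of principal 2x2 minors, and det A):
  p(λ) = det(λ I - M) = λ^3 + 6λ^2 - 10λ - 30.
No integer candidate from the rational root theorem (±divisors of 30) is a root, so the roots are irrational. The cubic discriminant is Δ = 41620 > 0, so there are three distinct real roots. p(-7) = -9 and p(-6) = 30 have opposite signs, so a root lies in (-7, -6); Newton's method refines it to λ ≈ -6.8213. p(-2) = 6 and p(-1) = -15 have opposite signs, so a root lies in (-2, -1); Newton's method refines it to λ ≈ -1.7263. p(2) = -18 and p(3) = 21 have opposite signs, so a root lies in (2, 3); Newton's method refines it to λ ≈ 2.5476. Check (Vieta): the three roots sum to -6, matching tr M = -6.
Thus the eigenvalues (to 4 decimals) are -6.8213 (modulus 6.8213); -1.7263 (modulus 1.7263); 2.5476 (modulus 2.5476). The spectral radius is the largest modulus: r(A) ≈ 6.8213. (Cross-check: r(A) ≤ ||A||_2 ≈ 7.9765; equality holds whenever A is normal, though it can also hold for some non-normal A.)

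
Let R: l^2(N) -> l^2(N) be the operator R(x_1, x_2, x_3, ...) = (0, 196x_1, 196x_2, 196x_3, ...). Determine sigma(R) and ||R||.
sigma(R) = closed disk {z in C : |z| ≤ 196}; ||R|| = 196

Note R = 196·U where U is the unit right shift (U x)_k = x_{k-1} (with x_0 := 0); so ||R|| = 196||U|| and sigma(R) = 196·sigma(U). ||R x||^2 = sum_{k≥1} |196x_k|^2 = 38416||x||^2, so ||R|| = 196 and sigma(R) ⊂ {|z| ≤ 196}. For any |lambda| < 196, the equation (R - lambda I) x = 0 forces x_1 = 0, then 196x_k = lambda x_{k+1} ⇒ x = 0, so R has no eigenvalues. But (R - lambda I) is not surjective for |lambda| < 196: solving (R - lambda I) x = e_1 would require x_n proportional to (lambda/196)^(-n), which is not in l^2. So every |lambda| < 196 lies in the residual spectrum. The boundary |lambda| = 196 is in the approximate point spectrum (the spectrum is closed). Hence sigma(R) is the closed disk of radius 196.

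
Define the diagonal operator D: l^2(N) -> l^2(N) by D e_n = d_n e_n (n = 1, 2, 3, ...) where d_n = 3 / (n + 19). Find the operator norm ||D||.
||D|| = 3/20 (attained at n = 1)

For D diagonal, ||D|| = sup_n |d_n| = sup_n 3/(n + 19). This is positive and strictly decreasing in n, so the supremum is attained at n = 1: d_1 = 3/(1 + 19) = 3/20. Hence ||D|| = 3/20.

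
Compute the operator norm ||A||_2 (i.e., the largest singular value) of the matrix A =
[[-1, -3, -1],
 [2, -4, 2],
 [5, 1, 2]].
||A||_2 ≈ 6.1622 (= sqrt(largest eigenvalue of A^T A))

||A||_2 = sigma_max(A) = sqrt(lambda_max(A^T A)). Form the symmetric matrix M = A^T A =
[[30, 0, 15],
 [0, 26, -3],
 [15, -3, 9]].
Its characteristic polynomial (trace, sum of principal 2x2 minors, determinant of M give the coefficients) is
  p(λ) = det(λ I - M) = λ^3 - 65λ^2 + 1050λ - 900.
No integer candidate from the rational root theorem (±divisors of 900) is a root, so the roots are irrational. The cubic discriminant is Δ = 122692500 > 0, so there are three distinct real roots. p(0) = -900 and p(1) = 86 have opposite signs, so a root lies in (0, 1); Newton's method refines it to λ ≈ 0.9074. p(26) = 36 and p(27) = -252 have opposite signs, so a root lies in (26, 27); Newton's method refines it to λ ≈ 26.1198. p(37) = -382 and p(38) = 12 have opposite signs, so a root lies in (37, 38); Newton's method refines it to λ ≈ 37.9728. Check (Vieta): the three roots sum to 65, matching tr M = 65.
So the eigenvalues of A^T A are ≈ 0.9074, 26.1198, 37.9728 (all ≥ 0, as they must be for A^T A). The largest is λ_max ≈ 37.9728, hence ||A||_2 = sqrt(λ_max) ≈ 6.1622.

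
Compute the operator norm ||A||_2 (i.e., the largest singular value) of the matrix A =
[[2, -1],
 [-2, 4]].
||A||_2 = sqrt((25 + sqrt(481))/2) ≈ 4.8442 (= sqrt(largest eigenvalue of A^T A))

||A||_2 = sigma_max(A) = sqrt(lambda_max(A^T A)). Form the symmetric matrix M = A^T A =
[[8, -10],
 [-10, 17]].
Its characteristic polynomial (trace, determinant of M give the coefficients) is
  p(λ) = det(λ I - M) = λ^2 - 25λ + 36.
For λ^2 - 25λ + 36 the discriminant is 481. It is nonnegative but not a perfect square, so the roots are real and irrational: λ = (25 ± sqrt(481))/2 ≈ 23.4659, 1.5341.
So the eigenvalues of A^T A are ≈ 1.5341, 23.4659 (all ≥ 0, as they must be for A^T A). The largest is λ_max = (25 + sqrt(481))/2 ≈ 23.4659, hence ||A||_2 = sqrt(λ_max) = sqrt((25 + sqrt(481))/2) ≈ 4.8442.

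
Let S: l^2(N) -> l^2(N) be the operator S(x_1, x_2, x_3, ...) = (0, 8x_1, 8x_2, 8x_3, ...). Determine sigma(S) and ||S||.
sigma(S) = closed disk {z in C : |z| ≤ 8}; ||S|| = 8

Note S = 8·U where U is the unit right shift (U x)_k = x_{k-1} (with x_0 := 0); so ||S|| = 8||U|| and sigma(S) = 8·sigma(U). ||S x||^2 = sum_{k≥1} |8x_k|^2 = 64||x||^2, so ||S|| = 8 and sigma(S) ⊂ {|z| ≤ 8}. For any |lambda| < 8, the equation (S - lambda I) x = 0 forces x_1 = 0, then 8x_k = lambda x_{k+1} ⇒ x = 0, so S has no eigenvalues. But (S - lambda I) is not surjective for |lambda| < 8: solving (S - lambda I) x = e_1 would require x_n proportional to (lambda/8)^(-n), which is not in l^2. So every |lambda| < 8 lies in the residual spectrum. The boundary |lambda| = 8 is in the approximate point spectrum (the spectrum is closed). Hence sigma(S) is the closed disk of radius 8.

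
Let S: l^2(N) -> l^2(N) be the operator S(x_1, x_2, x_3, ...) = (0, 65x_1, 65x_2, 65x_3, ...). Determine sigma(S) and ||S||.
sigma(S) = closed disk {z in C : |z| ≤ 65}; ||S|| = 65

Note S = 65·U where U is the unit right shift (U x)_k = x_{k-1} (with x_0 := 0); so ||S|| = 65||U|| and sigma(S) = 65·sigma(U). ||S x||^2 = sum_{k≥1} |65x_k|^2 = 4225||x||^2, so ||S|| = 65 and sigma(S) ⊂ {|z| ≤ 65}. For any |lambda| < 65, the equation (S - lambda I) x = 0 forces x_1 = 0, then 65x_k = lambda x_{k+1} ⇒ x = 0, so S has no eigenvalues. But (S - lambda I) is not surjective for |lambda| < 65: solving (S - lambda I) x = e_1 would require x_n proportional to (lambda/65)^(-n), which is not in l^2. So every |lambda| < 65 lies in the residual spectrum. The boundary |lambda| = 65 is in the approximate point spectrum (the spectrum is closed). Hence sigma(S) is the closed disk of radius 65.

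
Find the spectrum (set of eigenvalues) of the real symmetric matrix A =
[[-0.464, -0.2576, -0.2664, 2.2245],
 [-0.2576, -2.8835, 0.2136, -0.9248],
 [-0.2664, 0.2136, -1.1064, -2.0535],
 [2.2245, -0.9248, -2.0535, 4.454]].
sigma(A) ≈ {-3, -2, -1, 6}

A is real symmetric, so its spectrum consists of real eigenvalues. Expanding the characteristic polynomial of the displayed matrix gives
  det(λ I - A) = p(λ) = λ^4 + (0)λ^3 + (-25)λ^2 + (-59.9964)λ + (-35.996).
Solving p(λ) = 0 yields eigenvalues ≈ -3, -2, -1, 6. (A is shown rounded to 4 decimals, so these recover the underlying integer eigenvalues to within that precision.)
Verification: the trace of A = 0 equals the sum of eigenvalues 0, and det(A) ≈ -35.9960 matches the eigenvalue product -36.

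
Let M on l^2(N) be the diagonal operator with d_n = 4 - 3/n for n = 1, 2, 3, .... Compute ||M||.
||M|| = 4

For a diagonal operator on l^2 with entries d_n, ||M|| = sup_n |d_n|. Here d_1 = 1, d_2 = 5/2, ..., and d_n = 4 - 3/n increases monotonically toward 4. All terms lie in [1, 4), so |d_n| = d_n and the supremum is the limit 4, which is not attained by any individual d_n. Hence ||M|| = 4.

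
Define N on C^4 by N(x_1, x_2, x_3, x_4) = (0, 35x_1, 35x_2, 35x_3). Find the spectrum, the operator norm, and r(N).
sigma(N) = {0}; ||N|| = 35; r(N) = 0. (N is nilpotent with N^4 = 0.)

On C^4, N is a strictly lower-triangular matrix with 35 on the subdiagonal and zeros elsewhere, so its characteristic polynomial is lambda^4 and every eigenvalue is 0: sigma(N) = {0}. For the operator norm, N e_i = 35e_{i+1} for i = 1, ..., 3 and N e_4 = 0, so the singular values of N are 35 (with multiplicity 3) and 0; hence ||N|| = 35. The spectral radius r(N) = max|lambda| = 0. Note ||N|| > r(N) — characteristic of non-normal nilpotent operators. Indeed N^4 = 0.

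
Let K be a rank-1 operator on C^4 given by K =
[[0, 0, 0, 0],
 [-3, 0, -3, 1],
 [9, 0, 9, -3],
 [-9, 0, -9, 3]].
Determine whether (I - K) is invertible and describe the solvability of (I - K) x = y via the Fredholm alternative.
(I - K) is invertible (det(I - K) = -11 ≠ 0), so for every y in C^4 the equation (I - K) x = y has a unique solution.

K has rank 1, so it is an outer product K = u v^T: every row of K is a multiple of one row vector. Reading off the entries, u = (0, 1, -3, 3) and v = (-3, 0, -3, 1) (row i of K equals u_i·v^T). A rank-one matrix u v^T satisfies K u = u (v·u) and kills the (3)-dimensional subspace v^⊥, so its characteristic polynomial is lambda^3 (lambda - v·u) with v·u = tr K = 12. Hence the eigenvalues of I - K are 1 (multiplicity 3) and 1 - (12) = -11, so det(I - K) = -11. (Direct check: I - K =
[[1, 0, 0, 0],
 [3, 1, 3, -1],
 [-9, 0, -8, 3],
 [9, 0, 9, -2]]
has determinant -11.) The finite-dimensional Fredholm alternative says: either (I - K) is invertible, or ker(I - K) ≠ {0} and then range(I - K) = ker((I - K)^*)^⊥, with dim ker(I - K) = dim ker((I - K)^*). Since det(I - K) ≠ 0, 1 is not an eigenvalue of K and ker(I - K) = {0}, so we are in the first case: for every y there is a unique x = (I - K)^(-1) y. Explicitly, by the Sherman–Morrison formula, (I - u v^T)^(-1) = I + u v^T/(1 - v·u), i.e. (I - K)^(-1) = I + K/(-11).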